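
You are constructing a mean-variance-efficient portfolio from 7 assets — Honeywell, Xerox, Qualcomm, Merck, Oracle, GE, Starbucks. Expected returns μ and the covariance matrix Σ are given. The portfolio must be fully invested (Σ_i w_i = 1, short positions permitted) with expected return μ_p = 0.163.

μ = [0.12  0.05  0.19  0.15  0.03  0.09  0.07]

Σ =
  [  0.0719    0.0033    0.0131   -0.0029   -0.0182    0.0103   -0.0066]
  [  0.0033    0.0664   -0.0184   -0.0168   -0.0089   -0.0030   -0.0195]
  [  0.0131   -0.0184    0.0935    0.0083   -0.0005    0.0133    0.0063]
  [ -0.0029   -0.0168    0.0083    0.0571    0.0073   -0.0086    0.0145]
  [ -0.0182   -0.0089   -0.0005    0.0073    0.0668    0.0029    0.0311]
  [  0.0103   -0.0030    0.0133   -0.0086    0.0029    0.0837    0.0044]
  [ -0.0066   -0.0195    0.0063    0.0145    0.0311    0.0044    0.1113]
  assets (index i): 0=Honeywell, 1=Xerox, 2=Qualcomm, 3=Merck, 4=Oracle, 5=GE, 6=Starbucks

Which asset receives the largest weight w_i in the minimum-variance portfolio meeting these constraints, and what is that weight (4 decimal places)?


Merck (0.4744)

g=Σ⁻¹μ = [1.4010  2.2016  1.8379  3.0489  0.5782  0.9621  0.3969]
h=Σ⁻¹𝟙 = [15.0310  27.4096  10.0949  22.8301  17.0614  10.9188  5.9336]
a=μᵀg=1.216459  b=𝟙ᵀg=10.426621  c=𝟙ᵀh=109.279256  D=ac−b²=24.219340
λ₁=(c·0.163−b)/D = (109.279256·0.163−10.426621)/24.219340 = 0.304959
λ₂=(a−b·0.163)/D = (1.216459−10.426621·0.163)/24.219340 = -0.019946
w* = 0.304959·g + -0.019946·h:
  w_0 = 0.304959·1.4010 + -0.019946·15.0310 = 0.1274  (Honeywell)
  w_1 = 0.304959·2.2016 + -0.019946·27.4096 = 0.1247  (Xerox)
  w_2 = 0.304959·1.8379 + -0.019946·10.0949 = 0.3591  (Qualcomm)
  w_3 = 0.304959·3.0489 + -0.019946·22.8301 = 0.4744  (Merck)
  w_4 = 0.304959·0.5782 + -0.019946·17.0614 = -0.1640  (Oracle)
  w_5 = 0.304959·0.9621 + -0.019946·10.9188 = 0.0756  (GE)
  w_6 = 0.304959·0.3969 + -0.019946·5.9336 = 0.0027  (Starbucks)
Σw_i=1.0000  μᵀw=0.1630
σ²=wᵀΣw=λ₁·μ_p+λ₂ = 0.304959·0.163 + -0.019946 = 0.029762 ≈ 0.0298


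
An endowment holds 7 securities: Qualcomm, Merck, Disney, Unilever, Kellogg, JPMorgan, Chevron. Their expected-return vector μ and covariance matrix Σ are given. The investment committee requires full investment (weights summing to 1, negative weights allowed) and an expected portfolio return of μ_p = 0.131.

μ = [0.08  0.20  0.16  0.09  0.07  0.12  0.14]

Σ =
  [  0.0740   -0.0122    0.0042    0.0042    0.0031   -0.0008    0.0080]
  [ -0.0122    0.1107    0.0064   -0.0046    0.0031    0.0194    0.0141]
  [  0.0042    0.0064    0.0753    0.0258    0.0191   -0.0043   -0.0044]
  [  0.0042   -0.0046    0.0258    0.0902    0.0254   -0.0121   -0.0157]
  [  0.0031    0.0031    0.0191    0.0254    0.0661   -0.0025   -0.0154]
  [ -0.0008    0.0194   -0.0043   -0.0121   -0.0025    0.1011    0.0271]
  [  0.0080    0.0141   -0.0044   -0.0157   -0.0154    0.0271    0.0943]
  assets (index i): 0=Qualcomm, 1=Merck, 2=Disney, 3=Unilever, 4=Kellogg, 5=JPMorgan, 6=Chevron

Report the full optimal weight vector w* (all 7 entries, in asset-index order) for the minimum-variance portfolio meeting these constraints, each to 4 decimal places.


x=Σ⁻¹μ = [1.0562  1.5569  1.6756  0.7240  0.4882  0.7371  1.2288]
y=Σ⁻¹𝟙 = [12.3885  7.4325  7.1941  8.3161  11.5118  7.4986  9.8874]
a=μᵀx=1.023811  b=𝟙ᵀx=7.466986  c=𝟙ᵀy=64.229046  D=ac−b²=10.002489
λ₁=(c·0.131−b)/D = (64.229046·0.131−7.466986)/10.002489 = 0.094678
λ₂=(a−b·0.131)/D = (1.023811−7.466986·0.131)/10.002489 = 0.004562
w* = 0.094678·x + 0.004562·y:
  w_0 = 0.094678·1.0562 + 0.004562·12.3885 = 0.1565  (Qualcomm)
  w_1 = 0.094678·1.5569 + 0.004562·7.4325 = 0.1813  (Merck)
  w_2 = 0.094678·1.6756 + 0.004562·7.1941 = 0.1915  (Disney)
  w_3 = 0.094678·0.7240 + 0.004562·8.3161 = 0.1065  (Unilever)
  w_4 = 0.094678·0.4882 + 0.004562·11.5118 = 0.0987  (Kellogg)
  w_5 = 0.094678·0.7371 + 0.004562·7.4986 = 0.1040  (JPMorgan)
  w_6 = 0.094678·1.2288 + 0.004562·9.8874 = 0.1615  (Chevron)
Σw_i=1.0000  μᵀw=0.1310
σ²=wᵀΣw=λ₁·μ_p+λ₂ = 0.094678·0.131 + 0.004562 = 0.016965 ≈ 0.0170

0.1565  0.1813  0.1915  0.1065  0.0987  0.1040  0.1615


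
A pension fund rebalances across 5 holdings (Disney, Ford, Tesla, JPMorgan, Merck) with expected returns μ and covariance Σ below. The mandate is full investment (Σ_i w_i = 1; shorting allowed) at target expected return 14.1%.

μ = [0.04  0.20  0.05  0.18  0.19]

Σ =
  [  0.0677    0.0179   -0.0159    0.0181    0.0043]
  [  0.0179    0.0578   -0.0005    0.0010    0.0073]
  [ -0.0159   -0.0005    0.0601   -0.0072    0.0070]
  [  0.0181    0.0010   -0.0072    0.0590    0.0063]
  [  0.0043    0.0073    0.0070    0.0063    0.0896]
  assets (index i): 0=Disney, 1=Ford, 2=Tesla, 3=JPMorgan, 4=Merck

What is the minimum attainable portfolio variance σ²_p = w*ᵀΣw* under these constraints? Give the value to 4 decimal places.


g=Σ⁻¹μ = [-1.1464  3.5638  0.7636  3.2649  1.5960]
h=Σ⁻¹𝟙 = [11.9056  12.6681  20.8773  14.8953  6.8789]
a=μᵀg=1.595994  b=𝟙ᵀg=8.041850  c=𝟙ᵀh=67.225145  D=ac−b²=42.619576
λ₁=(c·0.141−b)/D = (67.225145·0.141−8.041850)/42.619576 = 0.033714
λ₂=(a−b·0.141)/D = (1.595994−8.041850·0.141)/42.619576 = 0.010842
w* = 0.033714·g + 0.010842·h:
  w_0 = 0.033714·-1.1464 + 0.010842·11.9056 = 0.0904  (Disney)
  w_1 = 0.033714·3.5638 + 0.010842·12.6681 = 0.2575  (Ford)
  w_2 = 0.033714·0.7636 + 0.010842·20.8773 = 0.2521  (Tesla)
  w_3 = 0.033714·3.2649 + 0.010842·14.8953 = 0.2716  (JPMorgan)
  w_4 = 0.033714·1.5960 + 0.010842·6.8789 = 0.1284  (Merck)
Σw_i=1.0000  μᵀw=0.1410
σ²=wᵀΣw=λ₁·μ_p+λ₂ = 0.033714·0.141 + 0.010842 = 0.015596 ≈ 0.0156

0.0156


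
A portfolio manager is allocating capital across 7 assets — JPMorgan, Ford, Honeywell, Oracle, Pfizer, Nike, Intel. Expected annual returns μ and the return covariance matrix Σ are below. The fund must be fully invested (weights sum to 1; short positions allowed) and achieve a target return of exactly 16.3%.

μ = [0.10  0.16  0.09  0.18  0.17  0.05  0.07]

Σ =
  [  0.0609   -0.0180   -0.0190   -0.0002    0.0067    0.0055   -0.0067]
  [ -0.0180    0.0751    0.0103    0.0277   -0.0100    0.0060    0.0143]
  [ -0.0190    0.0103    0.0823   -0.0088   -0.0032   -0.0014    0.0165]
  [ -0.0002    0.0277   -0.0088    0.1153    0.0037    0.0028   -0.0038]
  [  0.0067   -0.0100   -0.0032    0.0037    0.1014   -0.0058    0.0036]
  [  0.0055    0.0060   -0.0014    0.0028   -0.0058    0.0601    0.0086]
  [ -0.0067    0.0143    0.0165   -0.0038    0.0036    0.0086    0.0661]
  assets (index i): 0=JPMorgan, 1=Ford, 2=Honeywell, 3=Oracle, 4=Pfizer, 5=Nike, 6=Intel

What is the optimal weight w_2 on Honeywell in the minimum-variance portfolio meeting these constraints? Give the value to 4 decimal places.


0.1197

g=Σ⁻¹μ = [2.5984  2.2733  1.5296  1.0803  1.7523  0.4709  0.3542]
h=Σ⁻¹𝟙 = [23.8691  13.1845  15.5179  6.3834  10.2626  12.9121  8.9502]
a=μᵀg=1.301891  b=𝟙ᵀg=10.058818  c=𝟙ᵀh=91.079814  D=ac−b²=17.396163
λ₁=(c·0.163−b)/D = (91.079814·0.163−10.058818)/17.396163 = 0.275187
λ₂=(a−b·0.163)/D = (1.301891−10.058818·0.163)/17.396163 = -0.019412
w* = 0.275187·g + -0.019412·h:
  w_0 = 0.275187·2.5984 + -0.019412·23.8691 = 0.2517  (JPMorgan)
  w_1 = 0.275187·2.2733 + -0.019412·13.1845 = 0.3696  (Ford)
  w_2 = 0.275187·1.5296 + -0.019412·15.5179 = 0.1197  (Honeywell)
  w_3 = 0.275187·1.0803 + -0.019412·6.3834 = 0.1734  (Oracle)
  w_4 = 0.275187·1.7523 + -0.019412·10.2626 = 0.2830  (Pfizer)
  w_5 = 0.275187·0.4709 + -0.019412·12.9121 = -0.1211  (Nike)
  w_6 = 0.275187·0.3542 + -0.019412·8.9502 = -0.0763  (Intel)
Σw_i=1.0000  μᵀw=0.1630
σ²=wᵀΣw=λ₁·μ_p+λ₂ = 0.275187·0.163 + -0.019412 = 0.025443 ≈ 0.0254


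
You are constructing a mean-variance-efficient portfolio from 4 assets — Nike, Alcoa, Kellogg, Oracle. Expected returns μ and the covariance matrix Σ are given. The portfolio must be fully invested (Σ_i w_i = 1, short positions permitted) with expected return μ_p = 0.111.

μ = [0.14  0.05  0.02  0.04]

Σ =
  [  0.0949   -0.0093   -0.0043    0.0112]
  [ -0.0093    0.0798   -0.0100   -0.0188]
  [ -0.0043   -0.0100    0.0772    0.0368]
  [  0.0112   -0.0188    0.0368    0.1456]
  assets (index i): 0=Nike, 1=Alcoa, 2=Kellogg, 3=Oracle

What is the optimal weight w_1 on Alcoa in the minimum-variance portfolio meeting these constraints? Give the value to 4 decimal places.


0.2608

x=Σ⁻¹μ = [1.5597  0.8970  0.3788  0.1748]
y=Σ⁻¹𝟙 = [12.2458  16.7580  13.5868  4.6559]
a=μᵀx=0.277772  b=𝟙ᵀx=3.010281  c=𝟙ᵀy=47.246446  D=ac−b²=4.061961
λ₁=(c·0.111−b)/D = (47.246446·0.111−3.010281)/4.061961 = 0.549999
λ₂=(a−b·0.111)/D = (0.277772−3.010281·0.111)/4.061961 = -0.013877
w* = 0.549999·x + -0.013877·y:
  w_0 = 0.549999·1.5597 + -0.013877·12.2458 = 0.6879  (Nike)
  w_1 = 0.549999·0.8970 + -0.013877·16.7580 = 0.2608  (Alcoa)
  w_2 = 0.549999·0.3788 + -0.013877·13.5868 = 0.0198  (Kellogg)
  w_3 = 0.549999·0.1748 + -0.013877·4.6559 = 0.0315  (Oracle)
Σw_i=1.0000  μᵀw=0.1110
σ²=wᵀΣw=λ₁·μ_p+λ₂ = 0.549999·0.111 + -0.013877 = 0.047173 ≈ 0.0472


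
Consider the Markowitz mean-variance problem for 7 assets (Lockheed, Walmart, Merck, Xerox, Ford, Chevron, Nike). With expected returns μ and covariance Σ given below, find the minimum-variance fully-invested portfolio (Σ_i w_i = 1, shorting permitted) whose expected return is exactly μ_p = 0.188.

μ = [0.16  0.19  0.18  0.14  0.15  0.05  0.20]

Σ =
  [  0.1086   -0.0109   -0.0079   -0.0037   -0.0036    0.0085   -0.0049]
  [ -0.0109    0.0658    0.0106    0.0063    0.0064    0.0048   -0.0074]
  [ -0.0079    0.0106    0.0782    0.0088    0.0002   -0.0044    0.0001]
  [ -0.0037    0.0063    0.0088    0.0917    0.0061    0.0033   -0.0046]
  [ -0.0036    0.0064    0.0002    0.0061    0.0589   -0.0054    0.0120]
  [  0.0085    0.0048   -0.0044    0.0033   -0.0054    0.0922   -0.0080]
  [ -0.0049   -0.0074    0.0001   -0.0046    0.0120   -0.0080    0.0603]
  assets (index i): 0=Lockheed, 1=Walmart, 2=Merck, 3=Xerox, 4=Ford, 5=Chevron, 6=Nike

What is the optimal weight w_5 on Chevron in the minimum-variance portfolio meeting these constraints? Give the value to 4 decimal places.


x=Σ⁻¹μ = [2.1331  3.0246  1.9915  1.2780  1.5066  0.6504  3.7419]
y=Σ⁻¹𝟙 = [12.1897  14.5879  11.6242  9.0010  12.3335  11.5761  19.1133]
a=μᵀx=2.460239  b=𝟙ᵀx=14.326028  c=𝟙ᵀy=90.425634  D=ac−b²=17.233618
λ₁=(c·0.188−b)/D = (90.425634·0.188−14.326028)/17.233618 = 0.155161
λ₂=(a−b·0.188)/D = (2.460239−14.326028·0.188)/17.233618 = -0.013523
w* = 0.155161·x + -0.013523·y:
  w_0 = 0.155161·2.1331 + -0.013523·12.1897 = 0.1661  (Lockheed)
  w_1 = 0.155161·3.0246 + -0.013523·14.5879 = 0.2720  (Walmart)
  w_2 = 0.155161·1.9915 + -0.013523·11.6242 = 0.1518  (Merck)
  w_3 = 0.155161·1.2780 + -0.013523·9.0010 = 0.0766  (Xerox)
  w_4 = 0.155161·1.5066 + -0.013523·12.3335 = 0.0670  (Ford)
  w_5 = 0.155161·0.6504 + -0.013523·11.5761 = -0.0556  (Chevron)
  w_6 = 0.155161·3.7419 + -0.013523·19.1133 = 0.3221  (Nike)
Σw_i=1.0000  μᵀw=0.1880
σ²=wᵀΣw=λ₁·μ_p+λ₂ = 0.155161·0.188 + -0.013523 = 0.015647 ≈ 0.0156

-0.0556


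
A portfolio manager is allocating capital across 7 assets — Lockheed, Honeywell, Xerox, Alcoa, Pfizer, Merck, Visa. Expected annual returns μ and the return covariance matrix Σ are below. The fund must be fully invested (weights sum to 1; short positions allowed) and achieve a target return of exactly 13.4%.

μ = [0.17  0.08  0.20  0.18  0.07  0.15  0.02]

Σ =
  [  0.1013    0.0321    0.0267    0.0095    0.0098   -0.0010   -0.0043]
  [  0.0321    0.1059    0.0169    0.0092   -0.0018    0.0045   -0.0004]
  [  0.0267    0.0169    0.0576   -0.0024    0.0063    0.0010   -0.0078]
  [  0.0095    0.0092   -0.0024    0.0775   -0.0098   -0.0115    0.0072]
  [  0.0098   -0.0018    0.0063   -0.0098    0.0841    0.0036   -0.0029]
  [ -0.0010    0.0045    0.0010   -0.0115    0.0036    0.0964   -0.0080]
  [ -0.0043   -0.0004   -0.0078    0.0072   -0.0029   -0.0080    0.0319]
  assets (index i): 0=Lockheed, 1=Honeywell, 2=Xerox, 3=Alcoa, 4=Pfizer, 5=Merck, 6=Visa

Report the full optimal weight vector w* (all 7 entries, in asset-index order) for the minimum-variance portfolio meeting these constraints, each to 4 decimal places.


g=Σ⁻¹μ = [0.6146  -0.2768  3.4657  2.6333  0.7709  1.9507  1.5187]
h=Σ⁻¹𝟙 = [2.9362  4.1819  18.8765  12.7638  12.4198  14.2445  38.2323]
a=μᵀg=1.626424  b=𝟙ᵀg=10.677184  c=𝟙ᵀh=103.654907  D=ac−b²=54.584578
λ₁=(c·0.134−b)/D = (103.654907·0.134−10.677184)/54.584578 = 0.058855
λ₂=(a−b·0.134)/D = (1.626424−10.677184·0.134)/54.584578 = 0.003585
w* = 0.058855·g + 0.003585·h:
  w_0 = 0.058855·0.6146 + 0.003585·2.9362 = 0.0467  (Lockheed)
  w_1 = 0.058855·-0.2768 + 0.003585·4.1819 = -0.0013  (Honeywell)
  w_2 = 0.058855·3.4657 + 0.003585·18.8765 = 0.2716  (Xerox)
  w_3 = 0.058855·2.6333 + 0.003585·12.7638 = 0.2007  (Alcoa)
  w_4 = 0.058855·0.7709 + 0.003585·12.4198 = 0.0899  (Pfizer)
  w_5 = 0.058855·1.9507 + 0.003585·14.2445 = 0.1659  (Merck)
  w_6 = 0.058855·1.5187 + 0.003585·38.2323 = 0.2264  (Visa)
Σw_i=1.0000  μᵀw=0.1340
σ²=wᵀΣw=λ₁·μ_p+λ₂ = 0.058855·0.134 + 0.003585 = 0.011471 ≈ 0.0115

0.0467  -0.0013  0.2716  0.2007  0.0899  0.1659  0.2264


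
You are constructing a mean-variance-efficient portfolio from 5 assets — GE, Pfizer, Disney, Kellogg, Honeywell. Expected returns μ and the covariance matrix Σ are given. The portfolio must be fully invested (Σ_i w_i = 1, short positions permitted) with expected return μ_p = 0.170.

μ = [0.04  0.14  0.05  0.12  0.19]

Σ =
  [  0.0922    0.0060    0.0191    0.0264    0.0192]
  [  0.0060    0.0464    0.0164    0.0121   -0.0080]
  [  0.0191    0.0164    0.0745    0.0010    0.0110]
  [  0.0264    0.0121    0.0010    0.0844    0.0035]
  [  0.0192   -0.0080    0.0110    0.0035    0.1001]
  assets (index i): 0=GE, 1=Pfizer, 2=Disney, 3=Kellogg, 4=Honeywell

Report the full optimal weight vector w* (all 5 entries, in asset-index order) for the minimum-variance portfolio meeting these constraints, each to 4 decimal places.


-0.0887  0.5752  -0.0547  0.1743  0.3939

g=Σ⁻¹μ = [-0.4807  3.3026  -0.2783  1.0087  2.2496]
h=Σ⁻¹𝟙 = [4.0949  18.3362  6.8100  7.4574  9.6609]
a=μᵀg=0.977678  b=𝟙ᵀg=5.801823  c=𝟙ᵀh=46.359388  D=ac−b²=11.663431
λ₁=(c·0.170−b)/D = (46.359388·0.170−5.801823)/11.663431 = 0.178273
λ₂=(a−b·0.170)/D = (0.977678−5.801823·0.170)/11.663431 = -0.000740
w* = 0.178273·g + -0.000740·h:
  w_0 = 0.178273·-0.4807 + -0.000740·4.0949 = -0.0887  (GE)
  w_1 = 0.178273·3.3026 + -0.000740·18.3362 = 0.5752  (Pfizer)
  w_2 = 0.178273·-0.2783 + -0.000740·6.8100 = -0.0547  (Disney)
  w_3 = 0.178273·1.0087 + -0.000740·7.4574 = 0.1743  (Kellogg)
  w_4 = 0.178273·2.2496 + -0.000740·9.6609 = 0.3939  (Honeywell)
Σw_i=1.0000  μᵀw=0.1700
σ²=wᵀΣw=λ₁·μ_p+λ₂ = 0.178273·0.170 + -0.000740 = 0.029566 ≈ 0.0296


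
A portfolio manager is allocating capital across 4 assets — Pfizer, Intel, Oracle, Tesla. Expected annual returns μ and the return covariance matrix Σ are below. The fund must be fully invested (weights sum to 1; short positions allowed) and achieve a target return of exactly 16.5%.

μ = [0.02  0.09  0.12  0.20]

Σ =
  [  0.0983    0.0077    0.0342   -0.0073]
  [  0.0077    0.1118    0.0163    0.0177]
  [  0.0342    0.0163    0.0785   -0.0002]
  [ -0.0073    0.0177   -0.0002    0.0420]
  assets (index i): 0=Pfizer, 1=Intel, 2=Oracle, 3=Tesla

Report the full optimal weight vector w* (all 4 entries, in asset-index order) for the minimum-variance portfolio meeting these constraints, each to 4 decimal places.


x=Σ⁻¹μ = [0.0344  -0.1948  1.5665  4.8574]
y=Σ⁻¹𝟙 = [8.8161  3.3365  8.2662  23.9751]
a=μᵀx=1.142623  b=𝟙ᵀx=6.263578  c=𝟙ᵀy=44.393930  D=ac−b²=11.493111
λ₁=(c·0.165−b)/D = (44.393930·0.165−6.263578)/11.493111 = 0.092353
λ₂=(a−b·0.165)/D = (1.142623−6.263578·0.165)/11.493111 = 0.009495
w* = 0.092353·x + 0.009495·y:
  w_0 = 0.092353·0.0344 + 0.009495·8.8161 = 0.0869  (Pfizer)
  w_1 = 0.092353·-0.1948 + 0.009495·3.3365 = 0.0137  (Intel)
  w_2 = 0.092353·1.5665 + 0.009495·8.2662 = 0.2232  (Oracle)
  w_3 = 0.092353·4.8574 + 0.009495·23.9751 = 0.6763  (Tesla)
Σw_i=1.0000  μᵀw=0.1650
σ²=wᵀΣw=λ₁·μ_p+λ₂ = 0.092353·0.165 + 0.009495 = 0.024734 ≈ 0.0247

0.0869  0.0137  0.2232  0.6763


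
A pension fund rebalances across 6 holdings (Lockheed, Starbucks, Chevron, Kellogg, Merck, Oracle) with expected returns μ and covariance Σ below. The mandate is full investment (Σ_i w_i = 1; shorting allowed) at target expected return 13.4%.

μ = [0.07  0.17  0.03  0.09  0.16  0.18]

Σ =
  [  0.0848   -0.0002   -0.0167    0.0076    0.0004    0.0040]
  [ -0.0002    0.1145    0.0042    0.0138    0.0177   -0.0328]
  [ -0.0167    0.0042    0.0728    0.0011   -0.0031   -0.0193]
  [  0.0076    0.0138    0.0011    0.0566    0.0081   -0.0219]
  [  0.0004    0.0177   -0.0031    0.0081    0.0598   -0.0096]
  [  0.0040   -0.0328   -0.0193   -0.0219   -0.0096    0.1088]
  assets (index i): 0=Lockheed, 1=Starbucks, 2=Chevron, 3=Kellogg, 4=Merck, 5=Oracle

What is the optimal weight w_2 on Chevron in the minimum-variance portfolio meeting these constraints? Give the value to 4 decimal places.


g=Σ⁻¹μ = [0.7802  1.6811  1.3566  1.8417  2.4691  2.9617]
h=Σ⁻¹𝟙 = [13.4333  9.1137  22.1343  18.9076  15.8241  20.5733]
a=μᵀg=1.475023  b=𝟙ᵀg=11.090428  c=𝟙ᵀh=99.986384  D=ac−b²=24.484591
λ₁=(c·0.134−b)/D = (99.986384·0.134−11.090428)/24.484591 = 0.094253
λ₂=(a−b·0.134)/D = (1.475023−11.090428·0.134)/24.484591 = -0.000453
w* = 0.094253·g + -0.000453·h:
  w_0 = 0.094253·0.7802 + -0.000453·13.4333 = 0.0674  (Lockheed)
  w_1 = 0.094253·1.6811 + -0.000453·9.1137 = 0.1543  (Starbucks)
  w_2 = 0.094253·1.3566 + -0.000453·22.1343 = 0.1178  (Chevron)
  w_3 = 0.094253·1.8417 + -0.000453·18.9076 = 0.1650  (Kellogg)
  w_4 = 0.094253·2.4691 + -0.000453·15.8241 = 0.2256  (Merck)
  w_5 = 0.094253·2.9617 + -0.000453·20.5733 = 0.2698  (Oracle)
Σw_i=1.0000  μᵀw=0.1340
σ²=wᵀΣw=λ₁·μ_p+λ₂ = 0.094253·0.134 + -0.000453 = 0.012177 ≈ 0.0122

0.1178


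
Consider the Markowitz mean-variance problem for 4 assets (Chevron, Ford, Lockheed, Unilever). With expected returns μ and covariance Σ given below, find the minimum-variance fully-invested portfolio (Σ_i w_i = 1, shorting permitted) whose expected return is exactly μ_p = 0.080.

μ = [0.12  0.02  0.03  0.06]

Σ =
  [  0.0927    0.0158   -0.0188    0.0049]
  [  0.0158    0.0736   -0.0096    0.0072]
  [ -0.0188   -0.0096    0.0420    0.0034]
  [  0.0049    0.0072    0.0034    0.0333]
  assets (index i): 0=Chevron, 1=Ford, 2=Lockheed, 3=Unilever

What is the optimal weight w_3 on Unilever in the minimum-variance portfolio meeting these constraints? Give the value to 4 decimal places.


0.3785

u=Σ⁻¹μ = [1.4750  -0.0249  1.2505  1.4625]
v=Σ⁻¹𝟙 = [13.7817  12.5135  31.0475  22.1265]
a=μᵀu=0.301768  b=𝟙ᵀu=4.163082  c=𝟙ᵀv=79.469139  D=ac−b²=6.649997
λ₁=(c·0.080−b)/D = (79.469139·0.080−4.163082)/6.649997 = 0.329993
λ₂=(a−b·0.080)/D = (0.301768−4.163082·0.080)/6.649997 = -0.004704
w* = 0.329993·u + -0.004704·v:
  w_0 = 0.329993·1.4750 + -0.004704·13.7817 = 0.4219  (Chevron)
  w_1 = 0.329993·-0.0249 + -0.004704·12.5135 = -0.0671  (Ford)
  w_2 = 0.329993·1.2505 + -0.004704·31.0475 = 0.2666  (Lockheed)
  w_3 = 0.329993·1.4625 + -0.004704·22.1265 = 0.3785  (Unilever)
Σw_i=1.0000  μᵀw=0.0800
σ²=wᵀΣw=λ₁·μ_p+λ₂ = 0.329993·0.080 + -0.004704 = 0.021696 ≈ 0.0217


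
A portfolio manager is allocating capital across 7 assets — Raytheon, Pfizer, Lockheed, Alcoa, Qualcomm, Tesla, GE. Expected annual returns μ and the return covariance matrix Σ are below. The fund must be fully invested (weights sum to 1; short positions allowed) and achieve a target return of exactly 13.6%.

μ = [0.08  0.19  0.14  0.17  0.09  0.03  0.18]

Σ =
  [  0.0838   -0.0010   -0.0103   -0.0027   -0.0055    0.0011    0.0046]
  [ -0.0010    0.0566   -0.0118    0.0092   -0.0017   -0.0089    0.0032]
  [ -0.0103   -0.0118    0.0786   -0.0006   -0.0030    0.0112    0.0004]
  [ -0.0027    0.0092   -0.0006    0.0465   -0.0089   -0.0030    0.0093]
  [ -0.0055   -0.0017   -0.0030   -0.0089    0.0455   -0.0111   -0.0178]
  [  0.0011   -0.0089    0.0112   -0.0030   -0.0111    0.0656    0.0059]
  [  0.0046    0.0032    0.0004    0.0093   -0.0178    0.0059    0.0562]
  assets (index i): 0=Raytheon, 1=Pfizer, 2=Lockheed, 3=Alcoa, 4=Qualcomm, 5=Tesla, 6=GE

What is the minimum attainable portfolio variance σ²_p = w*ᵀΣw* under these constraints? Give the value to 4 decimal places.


0.0065

g=Σ⁻¹μ = [1.5139  3.4779  2.5351  3.3409  4.8397  1.1075  3.7266]
h=Σ⁻¹𝟙 = [16.3980  20.9945  16.7267  23.8647  44.8193  21.5572  23.1201]
a=μᵀg=2.844370  b=𝟙ᵀg=20.541608  c=𝟙ᵀh=167.480578  D=ac−b²=54.419015
λ₁=(c·0.136−b)/D = (167.480578·0.136−20.541608)/54.419015 = 0.041084
λ₂=(a−b·0.136)/D = (2.844370−20.541608·0.136)/54.419015 = 0.000932
w* = 0.041084·g + 0.000932·h:
  w_0 = 0.041084·1.5139 + 0.000932·16.3980 = 0.0775  (Raytheon)
  w_1 = 0.041084·3.4779 + 0.000932·20.9945 = 0.1625  (Pfizer)
  w_2 = 0.041084·2.5351 + 0.000932·16.7267 = 0.1197  (Lockheed)
  w_3 = 0.041084·3.3409 + 0.000932·23.8647 = 0.1595  (Alcoa)
  w_4 = 0.041084·4.8397 + 0.000932·44.8193 = 0.2406  (Qualcomm)
  w_5 = 0.041084·1.1075 + 0.000932·21.5572 = 0.0656  (Tesla)
  w_6 = 0.041084·3.7266 + 0.000932·23.1201 = 0.1746  (GE)
Σw_i=1.0000  μᵀw=0.1360
σ²=wᵀΣw=λ₁·μ_p+λ₂ = 0.041084·0.136 + 0.000932 = 0.006519 ≈ 0.0065


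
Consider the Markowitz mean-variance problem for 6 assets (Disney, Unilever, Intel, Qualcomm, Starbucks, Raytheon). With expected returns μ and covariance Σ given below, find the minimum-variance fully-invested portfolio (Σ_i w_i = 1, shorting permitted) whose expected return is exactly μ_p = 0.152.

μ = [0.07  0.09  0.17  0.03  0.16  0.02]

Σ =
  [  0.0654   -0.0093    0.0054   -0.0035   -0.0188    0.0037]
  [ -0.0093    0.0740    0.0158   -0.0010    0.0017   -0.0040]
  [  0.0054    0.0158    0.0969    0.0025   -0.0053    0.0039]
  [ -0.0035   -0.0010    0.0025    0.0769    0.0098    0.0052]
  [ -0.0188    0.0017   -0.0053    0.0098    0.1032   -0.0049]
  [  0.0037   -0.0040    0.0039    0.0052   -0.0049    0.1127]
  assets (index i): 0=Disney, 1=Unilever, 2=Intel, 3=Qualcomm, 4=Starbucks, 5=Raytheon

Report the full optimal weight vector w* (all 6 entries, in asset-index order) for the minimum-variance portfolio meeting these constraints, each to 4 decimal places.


0.2298  0.1282  0.3772  -0.0870  0.3987  -0.0470

u=Σ⁻¹μ = [1.6356  1.0519  1.5842  0.1718  1.9047  0.1812]
v=Σ⁻¹𝟙 = [20.7027  14.9905  6.7805  11.7070  12.8550  8.5096]
a=μᵀu=0.791992  b=𝟙ᵀu=6.529220  c=𝟙ᵀv=75.545312  D=ac−b²=17.200573
λ₁=(c·0.152−b)/D = (75.545312·0.152−6.529220)/17.200573 = 0.287994
λ₂=(a−b·0.152)/D = (0.791992−6.529220·0.152)/17.200573 = -0.011654
w* = 0.287994·u + -0.011654·v:
  w_0 = 0.287994·1.6356 + -0.011654·20.7027 = 0.2298  (Disney)
  w_1 = 0.287994·1.0519 + -0.011654·14.9905 = 0.1282  (Unilever)
  w_2 = 0.287994·1.5842 + -0.011654·6.7805 = 0.3772  (Intel)
  w_3 = 0.287994·0.1718 + -0.011654·11.7070 = -0.0870  (Qualcomm)
  w_4 = 0.287994·1.9047 + -0.011654·12.8550 = 0.3987  (Starbucks)
  w_5 = 0.287994·0.1812 + -0.011654·8.5096 = -0.0470  (Raytheon)
Σw_i=1.0000  μᵀw=0.1520
σ²=wᵀΣw=λ₁·μ_p+λ₂ = 0.287994·0.152 + -0.011654 = 0.032121 ≈ 0.0321


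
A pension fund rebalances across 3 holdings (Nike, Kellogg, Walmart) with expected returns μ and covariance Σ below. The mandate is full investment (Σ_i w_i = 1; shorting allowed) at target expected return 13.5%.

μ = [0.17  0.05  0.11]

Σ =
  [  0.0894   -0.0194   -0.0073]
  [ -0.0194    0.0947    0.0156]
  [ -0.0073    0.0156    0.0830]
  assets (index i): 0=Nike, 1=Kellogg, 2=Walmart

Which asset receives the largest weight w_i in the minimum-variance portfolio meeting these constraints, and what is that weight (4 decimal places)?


Nike (0.5444)

x=Σ⁻¹μ = [2.1761  0.7470  1.3763]
y=Σ⁻¹𝟙 = [14.6390  11.7248  11.1320]
a=μᵀx=0.558673  b=𝟙ᵀx=4.299388  c=𝟙ᵀy=37.495779  D=ac−b²=2.463152
λ₁=(c·0.135−b)/D = (37.495779·0.135−4.299388)/2.463152 = 0.309580
λ₂=(a−b·0.135)/D = (0.558673−4.299388·0.135)/2.463152 = -0.008828
w* = 0.309580·x + -0.008828·y:
  w_0 = 0.309580·2.1761 + -0.008828·14.6390 = 0.5444  (Nike)
  w_1 = 0.309580·0.7470 + -0.008828·11.7248 = 0.1278  (Kellogg)
  w_2 = 0.309580·1.3763 + -0.008828·11.1320 = 0.3278  (Walmart)
Σw_i=1.0000  μᵀw=0.1350
σ²=wᵀΣw=λ₁·μ_p+λ₂ = 0.309580·0.135 + -0.008828 = 0.032966 ≈ 0.0330


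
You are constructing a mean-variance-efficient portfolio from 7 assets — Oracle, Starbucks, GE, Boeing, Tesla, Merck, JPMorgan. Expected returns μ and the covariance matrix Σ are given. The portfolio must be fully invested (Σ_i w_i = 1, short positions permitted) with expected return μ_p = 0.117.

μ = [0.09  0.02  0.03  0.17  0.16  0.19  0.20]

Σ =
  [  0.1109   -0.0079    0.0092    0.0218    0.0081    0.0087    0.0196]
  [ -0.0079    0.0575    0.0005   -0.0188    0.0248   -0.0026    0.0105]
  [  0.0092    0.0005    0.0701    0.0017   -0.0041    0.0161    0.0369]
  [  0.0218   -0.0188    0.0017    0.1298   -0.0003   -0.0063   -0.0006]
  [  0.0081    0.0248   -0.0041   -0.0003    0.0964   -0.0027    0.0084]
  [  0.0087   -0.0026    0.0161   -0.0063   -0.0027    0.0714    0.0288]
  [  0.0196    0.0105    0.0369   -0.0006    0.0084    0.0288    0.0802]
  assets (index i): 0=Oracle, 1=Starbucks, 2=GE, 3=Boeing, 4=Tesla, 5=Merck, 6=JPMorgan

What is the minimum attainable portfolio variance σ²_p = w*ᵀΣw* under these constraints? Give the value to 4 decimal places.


u=Σ⁻¹μ = [-0.0421  -0.1152  -1.1219  1.4378  1.5325  2.2638  2.0726]
v=Σ⁻¹𝟙 = [6.4618  19.9985  11.5482  10.0173  5.7917  13.4089  -2.3888]
a=μᵀu=1.294513  b=𝟙ᵀu=6.027533  c=𝟙ᵀv=64.837687  D=ac−b²=47.602078
λ₁=(c·0.117−b)/D = (64.837687·0.117−6.027533)/47.602078 = 0.032740
λ₂=(a−b·0.117)/D = (1.294513−6.027533·0.117)/47.602078 = 0.012380
w* = 0.032740·u + 0.012380·v:
  w_0 = 0.032740·-0.0421 + 0.012380·6.4618 = 0.0786  (Oracle)
  w_1 = 0.032740·-0.1152 + 0.012380·19.9985 = 0.2438  (Starbucks)
  w_2 = 0.032740·-1.1219 + 0.012380·11.5482 = 0.1062  (GE)
  w_3 = 0.032740·1.4378 + 0.012380·10.0173 = 0.1711  (Boeing)
  w_4 = 0.032740·1.5325 + 0.012380·5.7917 = 0.1219  (Tesla)
  w_5 = 0.032740·2.2638 + 0.012380·13.4089 = 0.2401  (Merck)
  w_6 = 0.032740·2.0726 + 0.012380·-2.3888 = 0.0383  (JPMorgan)
Σw_i=1.0000  μᵀw=0.1170
σ²=wᵀΣw=λ₁·μ_p+λ₂ = 0.032740·0.117 + 0.012380 = 0.016210 ≈ 0.0162

0.0162


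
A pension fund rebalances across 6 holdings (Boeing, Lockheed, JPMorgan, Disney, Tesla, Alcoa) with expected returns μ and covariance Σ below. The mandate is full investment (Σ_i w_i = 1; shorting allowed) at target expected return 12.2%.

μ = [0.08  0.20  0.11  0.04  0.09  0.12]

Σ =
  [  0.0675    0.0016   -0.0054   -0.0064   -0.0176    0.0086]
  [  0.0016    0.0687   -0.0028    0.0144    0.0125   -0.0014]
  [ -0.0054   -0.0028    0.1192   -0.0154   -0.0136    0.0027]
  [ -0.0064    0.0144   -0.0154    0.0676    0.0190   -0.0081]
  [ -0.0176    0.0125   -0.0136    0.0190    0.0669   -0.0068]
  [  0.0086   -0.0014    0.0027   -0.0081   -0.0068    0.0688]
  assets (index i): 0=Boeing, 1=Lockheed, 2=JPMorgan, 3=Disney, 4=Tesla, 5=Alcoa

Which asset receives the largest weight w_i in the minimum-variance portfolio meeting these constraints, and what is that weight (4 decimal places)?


Lockheed (0.2532)

p=Σ⁻¹μ = [1.4334  2.6292  1.2188  0.2057  1.5986  1.7529]
q=Σ⁻¹𝟙 = [19.9772  8.5035  13.1508  14.4284  18.7397  15.2456]
a=μᵀp=1.137036  b=𝟙ᵀp=8.838633  c=𝟙ᵀq=90.045139  D=ac−b²=24.263106
λ₁=(c·0.122−b)/D = (90.045139·0.122−8.838633)/24.263106 = 0.088483
λ₂=(a−b·0.122)/D = (1.137036−8.838633·0.122)/24.263106 = 0.002420
w* = 0.088483·p + 0.002420·q:
  w_0 = 0.088483·1.4334 + 0.002420·19.9772 = 0.1752  (Boeing)
  w_1 = 0.088483·2.6292 + 0.002420·8.5035 = 0.2532  (Lockheed)
  w_2 = 0.088483·1.2188 + 0.002420·13.1508 = 0.1397  (JPMorgan)
  w_3 = 0.088483·0.2057 + 0.002420·14.4284 = 0.0531  (Disney)
  w_4 = 0.088483·1.5986 + 0.002420·18.7397 = 0.1868  (Tesla)
  w_5 = 0.088483·1.7529 + 0.002420·15.2456 = 0.1920  (Alcoa)
Σw_i=1.0000  μᵀw=0.1220
σ²=wᵀΣw=λ₁·μ_p+λ₂ = 0.088483·0.122 + 0.002420 = 0.013215 ≈ 0.0132


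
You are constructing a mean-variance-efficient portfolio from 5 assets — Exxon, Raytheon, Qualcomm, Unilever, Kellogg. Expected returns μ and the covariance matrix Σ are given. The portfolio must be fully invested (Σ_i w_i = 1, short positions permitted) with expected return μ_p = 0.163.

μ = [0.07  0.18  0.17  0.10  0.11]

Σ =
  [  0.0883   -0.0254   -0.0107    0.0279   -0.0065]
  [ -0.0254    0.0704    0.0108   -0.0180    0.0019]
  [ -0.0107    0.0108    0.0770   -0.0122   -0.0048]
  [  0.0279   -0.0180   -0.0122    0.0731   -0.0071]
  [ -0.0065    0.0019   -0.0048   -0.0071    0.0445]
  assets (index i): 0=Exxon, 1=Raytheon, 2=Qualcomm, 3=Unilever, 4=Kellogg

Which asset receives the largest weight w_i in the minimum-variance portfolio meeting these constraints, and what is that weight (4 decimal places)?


Raytheon (0.4534)

x=Σ⁻¹μ = [1.5331  3.2257  2.5340  2.3109  3.2002]
y=Σ⁻¹𝟙 = [15.7483  21.2507  16.9125  18.5065  28.6419]
a=μᵀx=1.701834  b=𝟙ᵀx=12.803877  c=𝟙ᵀy=101.059789  D=ac−b²=8.047670
λ₁=(c·0.163−b)/D = (101.059789·0.163−12.803877)/8.047670 = 0.455892
λ₂=(a−b·0.163)/D = (1.701834−12.803877·0.163)/8.047670 = -0.047865
w* = 0.455892·x + -0.047865·y:
  w_0 = 0.455892·1.5331 + -0.047865·15.7483 = -0.0548  (Exxon)
  w_1 = 0.455892·3.2257 + -0.047865·21.2507 = 0.4534  (Raytheon)
  w_2 = 0.455892·2.5340 + -0.047865·16.9125 = 0.3457  (Qualcomm)
  w_3 = 0.455892·2.3109 + -0.047865·18.5065 = 0.1677  (Unilever)
  w_4 = 0.455892·3.2002 + -0.047865·28.6419 = 0.0880  (Kellogg)
Σw_i=1.0000  μᵀw=0.1630
σ²=wᵀΣw=λ₁·μ_p+λ₂ = 0.455892·0.163 + -0.047865 = 0.026446 ≈ 0.0264


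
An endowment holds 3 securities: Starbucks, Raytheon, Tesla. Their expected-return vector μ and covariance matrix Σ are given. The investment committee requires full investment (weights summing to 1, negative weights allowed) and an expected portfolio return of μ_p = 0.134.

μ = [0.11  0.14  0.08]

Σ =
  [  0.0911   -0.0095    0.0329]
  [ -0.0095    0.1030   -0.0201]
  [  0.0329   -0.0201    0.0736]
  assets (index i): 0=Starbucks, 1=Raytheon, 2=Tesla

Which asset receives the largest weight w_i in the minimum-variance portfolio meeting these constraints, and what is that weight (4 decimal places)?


g=Σ⁻¹μ = [0.9830  1.6650  1.1022]
h=Σ⁻¹𝟙 = [7.3270  13.0947  13.8878]
a=μᵀg=0.429410  b=𝟙ᵀg=3.750252  c=𝟙ᵀh=34.309516  D=ac−b²=0.668467
λ₁=(c·0.134−b)/D = (34.309516·0.134−3.750252)/0.668467 = 1.267412
λ₂=(a−b·0.134)/D = (0.429410−3.750252·0.134)/0.668467 = -0.109390
w* = 1.267412·g + -0.109390·h:
  w_0 = 1.267412·0.9830 + -0.109390·7.3270 = 0.4444  (Starbucks)
  w_1 = 1.267412·1.6650 + -0.109390·13.0947 = 0.6778  (Raytheon)
  w_2 = 1.267412·1.1022 + -0.109390·13.8878 = -0.1222  (Tesla)
Σw_i=1.0000  μᵀw=0.1340
σ²=wᵀΣw=λ₁·μ_p+λ₂ = 1.267412·0.134 + -0.109390 = 0.060443 ≈ 0.0604

Raytheon (0.6778)


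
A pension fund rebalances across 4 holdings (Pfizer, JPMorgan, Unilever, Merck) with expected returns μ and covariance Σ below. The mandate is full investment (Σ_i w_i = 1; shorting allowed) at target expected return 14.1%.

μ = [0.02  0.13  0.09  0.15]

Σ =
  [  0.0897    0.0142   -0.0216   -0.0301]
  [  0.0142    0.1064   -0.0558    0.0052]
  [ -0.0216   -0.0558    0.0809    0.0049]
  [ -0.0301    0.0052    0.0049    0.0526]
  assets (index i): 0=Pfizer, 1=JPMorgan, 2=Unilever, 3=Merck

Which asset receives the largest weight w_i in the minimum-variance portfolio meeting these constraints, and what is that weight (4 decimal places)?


p=Σ⁻¹μ = [1.6718  2.4304  3.0362  3.2852]
q=Σ⁻¹𝟙 = [24.9292  21.5819  32.1982  28.1440]
a=μᵀp=1.115441  b=𝟙ᵀp=10.423673  c=𝟙ᵀq=106.853378  D=ac−b²=10.535625
λ₁=(c·0.141−b)/D = (106.853378·0.141−10.423673)/10.535625 = 0.440662
λ₂=(a−b·0.141)/D = (1.115441−10.423673·0.141)/10.535625 = -0.033629
w* = 0.440662·p + -0.033629·q:
  w_0 = 0.440662·1.6718 + -0.033629·24.9292 = -0.1017  (Pfizer)
  w_1 = 0.440662·2.4304 + -0.033629·21.5819 = 0.3452  (JPMorgan)
  w_2 = 0.440662·3.0362 + -0.033629·32.1982 = 0.2552  (Unilever)
  w_3 = 0.440662·3.2852 + -0.033629·28.1440 = 0.5012  (Merck)
Σw_i=1.0000  μᵀw=0.1410
σ²=wᵀΣw=λ₁·μ_p+λ₂ = 0.440662·0.141 + -0.033629 = 0.028505 ≈ 0.0285

Merck (0.5012)


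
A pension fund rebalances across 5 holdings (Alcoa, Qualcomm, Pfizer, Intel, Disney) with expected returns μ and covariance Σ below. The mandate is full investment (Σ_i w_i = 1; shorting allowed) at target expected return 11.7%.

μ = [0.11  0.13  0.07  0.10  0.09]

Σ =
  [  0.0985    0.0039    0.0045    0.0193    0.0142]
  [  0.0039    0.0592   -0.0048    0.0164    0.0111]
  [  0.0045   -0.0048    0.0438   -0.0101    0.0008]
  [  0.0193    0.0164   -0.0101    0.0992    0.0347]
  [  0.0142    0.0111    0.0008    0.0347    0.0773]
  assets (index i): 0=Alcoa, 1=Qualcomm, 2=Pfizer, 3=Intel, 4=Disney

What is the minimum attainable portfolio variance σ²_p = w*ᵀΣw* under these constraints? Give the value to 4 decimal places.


x=Σ⁻¹μ = [0.7769  2.0581  1.8610  0.5444  0.4624]
y=Σ⁻¹𝟙 = [6.1607  15.5025  25.3241  6.6888  6.3141]
a=μᵀx=0.579343  b=𝟙ᵀx=5.702832  c=𝟙ᵀy=59.990151  D=ac−b²=2.232583
λ₁=(c·0.117−b)/D = (59.990151·0.117−5.702832)/2.232583 = 0.589458
λ₂=(a−b·0.117)/D = (0.579343−5.702832·0.117)/2.232583 = -0.039366
w* = 0.589458·x + -0.039366·y:
  w_0 = 0.589458·0.7769 + -0.039366·6.1607 = 0.2154  (Alcoa)
  w_1 = 0.589458·2.0581 + -0.039366·15.5025 = 0.6029  (Qualcomm)
  w_2 = 0.589458·1.8610 + -0.039366·25.3241 = 0.1001  (Pfizer)
  w_3 = 0.589458·0.5444 + -0.039366·6.6888 = 0.0576  (Intel)
  w_4 = 0.589458·0.4624 + -0.039366·6.3141 = 0.0240  (Disney)
Σw_i=1.0000  μᵀw=0.1170
σ²=wᵀΣw=λ₁·μ_p+λ₂ = 0.589458·0.117 + -0.039366 = 0.029600 ≈ 0.0296

0.0296


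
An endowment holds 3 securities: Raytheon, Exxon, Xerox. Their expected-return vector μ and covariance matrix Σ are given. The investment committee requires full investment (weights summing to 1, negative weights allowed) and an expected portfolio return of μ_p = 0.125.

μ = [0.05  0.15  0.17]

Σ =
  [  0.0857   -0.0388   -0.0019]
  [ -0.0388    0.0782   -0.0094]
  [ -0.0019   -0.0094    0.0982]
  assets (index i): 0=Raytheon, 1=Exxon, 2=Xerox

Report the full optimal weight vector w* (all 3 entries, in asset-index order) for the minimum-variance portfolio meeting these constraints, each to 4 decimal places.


g=Σ⁻¹μ = [2.0777  3.1988  2.0776]
h=Σ⁻¹𝟙 = [23.8151  26.1846  13.1506]
a=μᵀg=0.936887  b=𝟙ᵀg=7.354044  c=𝟙ᵀh=63.150256  D=ac−b²=5.082669
λ₁=(c·0.125−b)/D = (63.150256·0.125−7.354044)/5.082669 = 0.106192
λ₂=(a−b·0.125)/D = (0.936887−7.354044·0.125)/5.082669 = 0.003469
w* = 0.106192·g + 0.003469·h:
  w_0 = 0.106192·2.0777 + 0.003469·23.8151 = 0.3032  (Raytheon)
  w_1 = 0.106192·3.1988 + 0.003469·26.1846 = 0.4305  (Exxon)
  w_2 = 0.106192·2.0776 + 0.003469·13.1506 = 0.2662  (Xerox)
Σw_i=1.0000  μᵀw=0.1250
σ²=wᵀΣw=λ₁·μ_p+λ₂ = 0.106192·0.125 + 0.003469 = 0.016743 ≈ 0.0167

0.3032  0.4305  0.2662


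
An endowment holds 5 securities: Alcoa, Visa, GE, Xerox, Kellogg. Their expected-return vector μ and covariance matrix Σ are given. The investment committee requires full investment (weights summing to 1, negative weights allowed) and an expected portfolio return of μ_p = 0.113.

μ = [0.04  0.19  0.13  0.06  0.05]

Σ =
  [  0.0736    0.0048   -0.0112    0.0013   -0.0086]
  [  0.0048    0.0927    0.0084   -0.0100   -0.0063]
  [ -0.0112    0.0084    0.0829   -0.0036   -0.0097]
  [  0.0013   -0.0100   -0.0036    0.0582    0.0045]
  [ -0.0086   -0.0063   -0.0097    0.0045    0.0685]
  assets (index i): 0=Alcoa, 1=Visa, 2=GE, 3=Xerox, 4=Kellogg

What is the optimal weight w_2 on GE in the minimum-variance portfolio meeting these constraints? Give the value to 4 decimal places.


g=Σ⁻¹μ = [0.7708  2.0880  1.6569  1.3851  1.1624]
h=Σ⁻¹𝟙 = [17.1777  11.6943  16.2092  18.3475  18.9207]
a=μᵀg=0.784166  b=𝟙ᵀg=7.063104  c=𝟙ᵀh=82.349312  D=ac−b²=14.688102
λ₁=(c·0.113−b)/D = (82.349312·0.113−7.063104)/14.688102 = 0.152666
λ₂=(a−b·0.113)/D = (0.784166−7.063104·0.113)/14.688102 = -0.000951
w* = 0.152666·g + -0.000951·h:
  w_0 = 0.152666·0.7708 + -0.000951·17.1777 = 0.1013  (Alcoa)
  w_1 = 0.152666·2.0880 + -0.000951·11.6943 = 0.3076  (Visa)
  w_2 = 0.152666·1.6569 + -0.000951·16.2092 = 0.2375  (GE)
  w_3 = 0.152666·1.3851 + -0.000951·18.3475 = 0.1940  (Xerox)
  w_4 = 0.152666·1.1624 + -0.000951·18.9207 = 0.1595  (Kellogg)
Σw_i=1.0000  μᵀw=0.1130
σ²=wᵀΣw=λ₁·μ_p+λ₂ = 0.152666·0.113 + -0.000951 = 0.016300 ≈ 0.0163

0.2375


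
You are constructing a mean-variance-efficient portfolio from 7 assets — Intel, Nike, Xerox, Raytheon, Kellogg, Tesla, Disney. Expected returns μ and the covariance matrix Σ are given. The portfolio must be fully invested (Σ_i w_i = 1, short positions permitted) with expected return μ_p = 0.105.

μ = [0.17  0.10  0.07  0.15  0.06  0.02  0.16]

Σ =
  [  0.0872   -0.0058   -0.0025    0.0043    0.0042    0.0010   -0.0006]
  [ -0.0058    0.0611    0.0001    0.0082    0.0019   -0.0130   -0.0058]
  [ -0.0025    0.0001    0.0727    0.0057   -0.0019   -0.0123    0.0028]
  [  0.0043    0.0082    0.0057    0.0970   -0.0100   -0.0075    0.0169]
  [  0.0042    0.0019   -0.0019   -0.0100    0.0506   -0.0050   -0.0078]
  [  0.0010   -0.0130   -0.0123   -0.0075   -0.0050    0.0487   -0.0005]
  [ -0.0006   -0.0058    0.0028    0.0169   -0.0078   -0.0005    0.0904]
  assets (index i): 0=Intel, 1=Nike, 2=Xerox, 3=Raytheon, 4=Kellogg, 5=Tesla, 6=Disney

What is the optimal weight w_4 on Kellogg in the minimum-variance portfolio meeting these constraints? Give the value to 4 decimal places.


0.1465

g=Σ⁻¹μ = [1.9803  2.1256  1.1803  1.1891  1.6592  1.6076  1.8126]
h=Σ⁻¹𝟙 = [11.5689  24.1689  19.6366  9.8657  26.0990  36.0367  12.6880]
a=μᵀg=1.231920  b=𝟙ᵀg=11.554782  c=𝟙ᵀh=140.063859  D=ac−b²=39.034459
λ₁=(c·0.105−b)/D = (140.063859·0.105−11.554782)/39.034459 = 0.080747
λ₂=(a−b·0.105)/D = (1.231920−11.554782·0.105)/39.034459 = 0.000478
w* = 0.080747·g + 0.000478·h:
  w_0 = 0.080747·1.9803 + 0.000478·11.5689 = 0.1654  (Intel)
  w_1 = 0.080747·2.1256 + 0.000478·24.1689 = 0.1832  (Nike)
  w_2 = 0.080747·1.1803 + 0.000478·19.6366 = 0.1047  (Xerox)
  w_3 = 0.080747·1.1891 + 0.000478·9.8657 = 0.1007  (Raytheon)
  w_4 = 0.080747·1.6592 + 0.000478·26.0990 = 0.1465  (Kellogg)
  w_5 = 0.080747·1.6076 + 0.000478·36.0367 = 0.1470  (Tesla)
  w_6 = 0.080747·1.8126 + 0.000478·12.6880 = 0.1524  (Disney)
Σw_i=1.0000  μᵀw=0.1050
σ²=wᵀΣw=λ₁·μ_p+λ₂ = 0.080747·0.105 + 0.000478 = 0.008957 ≈ 0.0090


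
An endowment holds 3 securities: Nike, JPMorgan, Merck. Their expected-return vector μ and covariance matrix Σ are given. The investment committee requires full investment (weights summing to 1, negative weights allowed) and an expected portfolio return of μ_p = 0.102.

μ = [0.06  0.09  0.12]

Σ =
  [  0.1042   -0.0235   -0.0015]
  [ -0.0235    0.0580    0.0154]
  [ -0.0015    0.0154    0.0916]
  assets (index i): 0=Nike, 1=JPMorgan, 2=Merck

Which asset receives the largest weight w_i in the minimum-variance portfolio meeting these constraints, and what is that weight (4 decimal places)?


Merck (0.5110)

u=Σ⁻¹μ = [0.9665  1.6656  1.0458]
v=Σ⁻¹𝟙 = [14.4606  21.0799  7.6098]
a=μᵀu=0.333400  b=𝟙ᵀu=3.678002  c=𝟙ᵀv=43.150268  D=ac−b²=0.858590
λ₁=(c·0.102−b)/D = (43.150268·0.102−3.678002)/0.858590 = 0.842457
λ₂=(a−b·0.102)/D = (0.333400−3.678002·0.102)/0.858590 = -0.048634
w* = 0.842457·u + -0.048634·v:
  w_0 = 0.842457·0.9665 + -0.048634·14.4606 = 0.1110  (Nike)
  w_1 = 0.842457·1.6656 + -0.048634·21.0799 = 0.3780  (JPMorgan)
  w_2 = 0.842457·1.0458 + -0.048634·7.6098 = 0.5110  (Merck)
Σw_i=1.0000  μᵀw=0.1020
σ²=wᵀΣw=λ₁·μ_p+λ₂ = 0.842457·0.102 + -0.048634 = 0.037297 ≈ 0.0373
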